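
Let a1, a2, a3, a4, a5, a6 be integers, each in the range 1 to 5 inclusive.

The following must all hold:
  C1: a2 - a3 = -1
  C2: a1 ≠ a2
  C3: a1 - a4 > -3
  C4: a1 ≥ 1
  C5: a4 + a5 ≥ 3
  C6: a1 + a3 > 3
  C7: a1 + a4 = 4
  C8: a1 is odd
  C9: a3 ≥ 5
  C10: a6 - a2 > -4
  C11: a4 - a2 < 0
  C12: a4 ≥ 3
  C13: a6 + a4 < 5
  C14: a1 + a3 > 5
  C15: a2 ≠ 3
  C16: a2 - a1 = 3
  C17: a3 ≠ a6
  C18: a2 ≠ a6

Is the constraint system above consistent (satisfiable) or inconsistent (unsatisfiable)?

Setting (a1, a2, a3, a4, a5, a6) = (1, 4, 5, 3, 1, 1) satisfies everything: constraint 1: a2 - a3 = -1; constraint 3: a1 - a4 = -2, and the others follow.

Satisfiable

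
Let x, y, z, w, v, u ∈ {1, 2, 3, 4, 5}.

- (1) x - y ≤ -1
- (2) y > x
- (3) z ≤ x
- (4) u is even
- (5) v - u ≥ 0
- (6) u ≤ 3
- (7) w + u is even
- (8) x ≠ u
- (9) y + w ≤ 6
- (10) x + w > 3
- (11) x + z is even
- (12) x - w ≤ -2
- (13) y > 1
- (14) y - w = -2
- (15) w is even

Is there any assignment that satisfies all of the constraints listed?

One satisfying assignment is x = 1, y = 2, z = 1, w = 4, v = 2, u = 2.
For the less obvious constraints — constraint 1: x - y = -1; constraint 5: v - u = 0; constraint 9: y + w = 6 — and the others hold by inspection.

Satisfiable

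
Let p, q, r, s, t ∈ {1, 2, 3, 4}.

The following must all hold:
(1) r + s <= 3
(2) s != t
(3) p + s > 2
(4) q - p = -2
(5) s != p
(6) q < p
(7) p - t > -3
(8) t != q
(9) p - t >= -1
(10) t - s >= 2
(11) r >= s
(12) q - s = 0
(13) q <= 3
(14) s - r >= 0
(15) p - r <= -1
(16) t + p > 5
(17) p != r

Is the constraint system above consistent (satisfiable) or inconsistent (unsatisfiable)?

Constraints 9, 10, 14, and 15 give r − p ≥ 1, p − t ≥ -1, t − s ≥ 2, s − r ≥ 0.
Adding all 4 inequalities: the left sides telescope to 0, and the right sides sum to 1 + (-1) + 2 + 0 = 2. So 0 ≥ 2, which is false.

Unsatisfiable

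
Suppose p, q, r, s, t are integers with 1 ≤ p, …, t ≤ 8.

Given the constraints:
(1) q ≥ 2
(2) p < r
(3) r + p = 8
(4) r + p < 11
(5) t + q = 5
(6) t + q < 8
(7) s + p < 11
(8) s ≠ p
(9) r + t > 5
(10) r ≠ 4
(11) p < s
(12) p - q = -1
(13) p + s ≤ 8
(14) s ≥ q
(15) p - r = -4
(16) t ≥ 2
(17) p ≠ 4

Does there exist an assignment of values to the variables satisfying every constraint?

One satisfying assignment is p = 2, q = 3, r = 6, s = 6, t = 2.
For the less obvious constraints — constraint 3: r + p = 8; constraint 4: r + p = 8; constraint 5: t + q = 5 — and the others hold by inspection.

Satisfiable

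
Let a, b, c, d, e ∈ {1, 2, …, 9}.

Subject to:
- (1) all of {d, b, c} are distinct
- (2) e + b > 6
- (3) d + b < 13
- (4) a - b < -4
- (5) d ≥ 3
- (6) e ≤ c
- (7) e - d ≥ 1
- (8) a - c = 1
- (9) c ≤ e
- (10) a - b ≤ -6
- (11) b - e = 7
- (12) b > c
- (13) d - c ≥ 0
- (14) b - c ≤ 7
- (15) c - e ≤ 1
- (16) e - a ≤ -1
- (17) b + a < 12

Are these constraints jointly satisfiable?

Unsatisfiable

Constraints 7, 10, 13, 14, and 16 give d − c ≥ 0, c − b ≥ -7, b − a ≥ 6, a − e ≥ 1, e − d ≥ 1.
Adding all 5 inequalities: the left sides telescope to 0, and the right sides sum to 0 + (-7) + 6 + 1 + 1 = 1. So 0 ≥ 1, which is false.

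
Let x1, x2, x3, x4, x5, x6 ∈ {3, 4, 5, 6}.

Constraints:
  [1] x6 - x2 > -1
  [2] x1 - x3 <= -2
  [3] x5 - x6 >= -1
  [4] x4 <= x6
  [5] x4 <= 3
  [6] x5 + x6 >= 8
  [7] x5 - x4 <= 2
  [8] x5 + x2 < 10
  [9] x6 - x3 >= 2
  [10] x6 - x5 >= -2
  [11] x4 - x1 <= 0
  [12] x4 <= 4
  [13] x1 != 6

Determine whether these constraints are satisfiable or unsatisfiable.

Unsatisfiable

Constraints 2, 3, 7, 9, and 11 give x4 − x5 ≥ -2, x5 − x6 ≥ -1, x6 − x3 ≥ 2, x3 − x1 ≥ 2, x1 − x4 ≥ 0.
Adding all 5 inequalities: the left sides telescope to 0, and the right sides sum to (-2) + (-1) + 2 + 2 + 0 = 1. So 0 ≥ 1, which is false.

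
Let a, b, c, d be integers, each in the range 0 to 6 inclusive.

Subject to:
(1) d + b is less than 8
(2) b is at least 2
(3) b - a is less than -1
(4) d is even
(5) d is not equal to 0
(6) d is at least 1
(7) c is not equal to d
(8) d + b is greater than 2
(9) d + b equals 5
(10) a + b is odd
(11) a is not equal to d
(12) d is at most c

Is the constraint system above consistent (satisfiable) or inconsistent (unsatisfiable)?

Satisfiable

Setting (a, b, c, d) = (6, 3, 4, 2) satisfies everything: constraint 1: d + b = 5; constraint 3: b - a = -3, and the others follow.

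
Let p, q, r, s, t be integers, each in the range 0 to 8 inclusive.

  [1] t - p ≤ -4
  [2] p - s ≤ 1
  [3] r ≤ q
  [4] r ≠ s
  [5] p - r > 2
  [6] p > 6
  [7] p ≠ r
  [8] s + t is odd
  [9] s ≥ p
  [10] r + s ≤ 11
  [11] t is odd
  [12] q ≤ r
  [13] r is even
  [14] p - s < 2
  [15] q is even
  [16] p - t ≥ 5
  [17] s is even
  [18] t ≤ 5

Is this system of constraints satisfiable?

Take p = 7, q = 2, r = 2, s = 8, t = 1. Then constraint 1: t - p = -6; constraint 2: p - s = -1, and every other listed constraint is also met.

Satisfiable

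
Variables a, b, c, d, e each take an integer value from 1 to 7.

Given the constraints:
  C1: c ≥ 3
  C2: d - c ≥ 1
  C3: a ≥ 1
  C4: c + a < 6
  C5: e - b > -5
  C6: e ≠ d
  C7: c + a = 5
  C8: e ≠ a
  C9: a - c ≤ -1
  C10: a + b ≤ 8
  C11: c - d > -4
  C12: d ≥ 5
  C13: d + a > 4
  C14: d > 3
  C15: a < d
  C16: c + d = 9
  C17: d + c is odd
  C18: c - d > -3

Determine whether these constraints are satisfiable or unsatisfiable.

The assignment a = 1, b = 5, c = 4, d = 5, e = 2 works:
  constraint 2 holds since d - c = 1.
  constraint 4 holds since c + a = 5.
  constraint 5 holds since e - b = -3.
The rest check out directly.

Satisfiable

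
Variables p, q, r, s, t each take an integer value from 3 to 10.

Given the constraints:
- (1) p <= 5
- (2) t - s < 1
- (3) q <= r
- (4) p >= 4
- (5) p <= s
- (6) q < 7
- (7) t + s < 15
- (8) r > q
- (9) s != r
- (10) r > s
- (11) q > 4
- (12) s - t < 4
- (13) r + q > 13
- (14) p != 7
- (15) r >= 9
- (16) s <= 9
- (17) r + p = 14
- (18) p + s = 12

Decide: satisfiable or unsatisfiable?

Satisfiable

Try p = 4, q = 6, r = 10, s = 8, t = 6.
Check constraint 2: t - s = -2; constraint 7: t + s = 14. The remaining constraints are straightforward to verify.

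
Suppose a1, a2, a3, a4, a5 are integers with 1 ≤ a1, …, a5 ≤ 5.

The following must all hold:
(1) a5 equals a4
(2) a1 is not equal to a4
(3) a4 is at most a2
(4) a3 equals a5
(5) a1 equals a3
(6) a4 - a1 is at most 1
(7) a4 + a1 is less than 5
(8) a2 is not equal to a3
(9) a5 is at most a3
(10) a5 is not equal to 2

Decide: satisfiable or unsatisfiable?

Unsatisfiable

From constraints 1, 4, and 5, a1 = a3 = a5 = a4, so a1 = a4. But constraint 2 says a1 ≠ a4. Contradiction.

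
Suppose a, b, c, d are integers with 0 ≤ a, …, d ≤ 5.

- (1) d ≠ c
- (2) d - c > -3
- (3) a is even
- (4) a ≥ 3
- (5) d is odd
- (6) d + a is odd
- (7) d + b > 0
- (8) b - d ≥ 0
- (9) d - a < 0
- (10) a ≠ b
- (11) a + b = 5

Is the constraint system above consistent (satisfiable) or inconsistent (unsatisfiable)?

Satisfiable

The assignment a = 4, b = 1, c = 2, d = 1 works:
  constraint 2 holds since d - c = -1.
  constraint 7 holds since d + b = 2.
The rest check out directly.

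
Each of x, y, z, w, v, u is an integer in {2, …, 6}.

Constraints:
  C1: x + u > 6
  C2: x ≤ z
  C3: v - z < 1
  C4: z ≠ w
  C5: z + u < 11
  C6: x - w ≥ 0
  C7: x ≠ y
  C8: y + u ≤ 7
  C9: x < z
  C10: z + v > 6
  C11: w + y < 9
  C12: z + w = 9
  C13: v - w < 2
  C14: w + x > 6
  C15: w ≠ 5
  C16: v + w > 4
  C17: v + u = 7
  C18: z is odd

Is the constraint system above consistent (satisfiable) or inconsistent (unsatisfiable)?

Satisfiable

Setting (x, y, z, w, v, u) = (4, 2, 5, 4, 3, 4) satisfies everything: constraint 1: x + u = 8; constraint 3: v - z = -2; constraint 5: z + u = 9, and the others follow.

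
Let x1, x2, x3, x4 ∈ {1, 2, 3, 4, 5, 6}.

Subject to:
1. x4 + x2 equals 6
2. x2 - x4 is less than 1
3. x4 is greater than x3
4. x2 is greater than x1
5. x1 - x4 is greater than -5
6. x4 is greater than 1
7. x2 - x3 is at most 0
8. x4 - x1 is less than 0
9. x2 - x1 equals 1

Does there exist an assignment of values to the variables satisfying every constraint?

Unsatisfiable

Constraints 3, 4, 7, and 8 give x1 < x2, x2 ≤ x3, x3 < x4, x4 < x1. Chaining: x1 < x2 ≤ x3 < x4 < x1, which forces x1 < x1 — impossible.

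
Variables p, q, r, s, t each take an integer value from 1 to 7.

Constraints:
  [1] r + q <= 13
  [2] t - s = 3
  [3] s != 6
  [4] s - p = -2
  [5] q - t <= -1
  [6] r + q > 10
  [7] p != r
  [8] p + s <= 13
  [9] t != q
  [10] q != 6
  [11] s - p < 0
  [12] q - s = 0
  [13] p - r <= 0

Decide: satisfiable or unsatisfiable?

Satisfiable

Take p = 6, q = 4, r = 7, s = 4, t = 7. Then constraint 1: r + q = 11; constraint 2: t - s = 3, and every other listed constraint is also met.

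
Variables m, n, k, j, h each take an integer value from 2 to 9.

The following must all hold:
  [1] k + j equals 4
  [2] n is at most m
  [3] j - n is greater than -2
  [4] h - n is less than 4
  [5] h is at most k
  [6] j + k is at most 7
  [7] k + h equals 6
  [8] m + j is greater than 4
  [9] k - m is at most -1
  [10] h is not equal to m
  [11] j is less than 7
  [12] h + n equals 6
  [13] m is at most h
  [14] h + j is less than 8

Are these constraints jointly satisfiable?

Unsatisfiable

Constraints 5, 9, and 13 give m ≤ h, h ≤ k, k < m. Chaining: m ≤ h ≤ k < m, which forces m < m — impossible.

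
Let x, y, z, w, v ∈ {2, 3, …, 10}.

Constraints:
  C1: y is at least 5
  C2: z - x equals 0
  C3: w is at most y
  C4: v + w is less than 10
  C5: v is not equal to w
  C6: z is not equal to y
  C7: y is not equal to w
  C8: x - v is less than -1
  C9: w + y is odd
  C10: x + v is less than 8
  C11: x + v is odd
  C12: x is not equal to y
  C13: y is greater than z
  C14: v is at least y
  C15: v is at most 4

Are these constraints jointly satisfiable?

Unsatisfiable

From constraints 1 and 14: v ≥ y and y ≥ 5, so v ≥ 5. From constraint 15: v ≤ 4. But 4 < 5, so no value of v works.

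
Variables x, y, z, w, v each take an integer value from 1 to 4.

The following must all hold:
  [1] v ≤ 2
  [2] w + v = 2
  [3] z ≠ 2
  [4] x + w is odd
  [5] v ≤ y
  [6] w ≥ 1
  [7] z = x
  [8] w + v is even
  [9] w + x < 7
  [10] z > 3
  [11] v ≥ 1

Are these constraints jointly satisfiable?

Satisfiable

One satisfying assignment is x = 4, y = 2, z = 4, w = 1, v = 1.
For the less obvious constraints — constraint 2: w + v = 2; constraint 9: w + x = 5 — and the others hold by inspection.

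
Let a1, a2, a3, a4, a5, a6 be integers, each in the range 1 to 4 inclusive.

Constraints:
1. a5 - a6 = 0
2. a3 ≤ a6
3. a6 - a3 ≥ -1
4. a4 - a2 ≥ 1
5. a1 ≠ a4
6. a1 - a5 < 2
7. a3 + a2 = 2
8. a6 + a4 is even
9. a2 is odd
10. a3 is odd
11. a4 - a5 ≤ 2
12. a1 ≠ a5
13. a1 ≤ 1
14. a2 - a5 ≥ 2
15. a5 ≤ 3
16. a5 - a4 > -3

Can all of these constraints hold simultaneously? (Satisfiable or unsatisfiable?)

Constraints 4, 11, and 14 give a5 − a4 ≥ -2, a4 − a2 ≥ 1, a2 − a5 ≥ 2.
Adding all 3 inequalities: the left sides telescope to 0, and the right sides sum to (-2) + 1 + 2 = 1. So 0 ≥ 1, which is false.

Unsatisfiable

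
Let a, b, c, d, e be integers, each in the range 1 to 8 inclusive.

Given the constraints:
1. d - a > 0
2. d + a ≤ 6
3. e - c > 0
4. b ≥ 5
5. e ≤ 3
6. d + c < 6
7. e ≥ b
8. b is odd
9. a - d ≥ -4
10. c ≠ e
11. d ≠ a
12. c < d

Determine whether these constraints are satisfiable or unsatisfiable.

From constraints 4 and 7: e ≥ b and b ≥ 5, so e ≥ 5. From constraint 5: e ≤ 3. But 3 < 5, so no value of e works.

Unsatisfiable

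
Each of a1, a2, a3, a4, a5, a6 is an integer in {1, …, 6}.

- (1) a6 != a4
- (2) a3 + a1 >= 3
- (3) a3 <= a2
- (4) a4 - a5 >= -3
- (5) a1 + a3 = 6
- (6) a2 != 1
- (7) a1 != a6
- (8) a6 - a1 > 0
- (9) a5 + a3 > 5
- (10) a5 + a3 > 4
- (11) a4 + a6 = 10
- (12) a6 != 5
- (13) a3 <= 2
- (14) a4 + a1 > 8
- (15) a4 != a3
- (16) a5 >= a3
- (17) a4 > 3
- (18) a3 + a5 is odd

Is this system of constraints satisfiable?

Satisfiable

One satisfying assignment is a1 = 5, a2 = 5, a3 = 1, a4 = 4, a5 = 6, a6 = 6.
For the less obvious constraints — constraint 2: a3 + a1 = 6; constraint 4: a4 - a5 = -2 — and the others hold by inspection.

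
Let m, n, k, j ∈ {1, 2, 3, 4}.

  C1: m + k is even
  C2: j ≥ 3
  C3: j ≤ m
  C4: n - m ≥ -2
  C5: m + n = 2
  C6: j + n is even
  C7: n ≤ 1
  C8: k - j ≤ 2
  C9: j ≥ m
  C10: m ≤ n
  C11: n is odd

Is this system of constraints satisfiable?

Unsatisfiable

From constraints 2 and 3: m ≥ j and j ≥ 3, so m ≥ 3. From constraints 7 and 10: m ≤ n and n ≤ 1, so m ≤ 1. But 1 < 3, so no value of m works.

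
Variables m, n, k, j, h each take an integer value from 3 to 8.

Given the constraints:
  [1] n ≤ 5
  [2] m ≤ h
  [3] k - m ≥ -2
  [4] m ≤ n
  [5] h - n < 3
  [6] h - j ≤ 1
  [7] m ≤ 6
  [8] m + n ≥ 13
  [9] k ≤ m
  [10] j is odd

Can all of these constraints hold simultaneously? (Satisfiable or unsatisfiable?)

Unsatisfiable

From constraint 7: m ≤ 6. From constraint 1: n ≤ 5. Hence m + n ≤ 11. But constraint 8 requires m + n ≥ 13, and 13 > 11. Contradiction.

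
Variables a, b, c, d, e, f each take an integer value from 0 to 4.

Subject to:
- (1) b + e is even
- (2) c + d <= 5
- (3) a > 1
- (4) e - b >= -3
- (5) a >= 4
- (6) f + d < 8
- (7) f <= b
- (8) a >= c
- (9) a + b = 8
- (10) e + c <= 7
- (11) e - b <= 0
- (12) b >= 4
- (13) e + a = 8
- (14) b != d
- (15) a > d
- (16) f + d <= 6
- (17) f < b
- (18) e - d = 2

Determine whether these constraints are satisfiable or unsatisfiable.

Satisfiable

Take a = 4, b = 4, c = 1, d = 2, e = 4, f = 3. Then constraint 2: c + d = 3; constraint 4: e - b = 0, and every other listed constraint is also met.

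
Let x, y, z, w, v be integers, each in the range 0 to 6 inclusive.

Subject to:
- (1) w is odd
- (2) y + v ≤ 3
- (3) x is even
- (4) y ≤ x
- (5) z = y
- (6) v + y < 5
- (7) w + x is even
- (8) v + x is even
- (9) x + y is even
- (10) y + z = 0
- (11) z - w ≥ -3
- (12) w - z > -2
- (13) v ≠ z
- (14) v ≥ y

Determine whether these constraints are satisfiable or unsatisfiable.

Constraint 1 makes w odd and constraint 3 makes x even, so w + x must be odd. Constraint 7 says w + x is even — contradiction.

Unsatisfiable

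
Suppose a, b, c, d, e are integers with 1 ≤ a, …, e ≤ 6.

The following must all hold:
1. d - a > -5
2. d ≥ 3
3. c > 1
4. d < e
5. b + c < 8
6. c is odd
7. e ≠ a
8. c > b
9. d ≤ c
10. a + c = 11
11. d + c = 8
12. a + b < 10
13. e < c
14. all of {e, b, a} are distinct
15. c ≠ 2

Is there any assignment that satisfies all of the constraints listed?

Satisfiable

Setting (a, b, c, d, e) = (6, 1, 5, 3, 4) satisfies everything: constraint 1: d - a = -3; constraint 5: b + c = 6; constraint 10: a + c = 11, and the others follow.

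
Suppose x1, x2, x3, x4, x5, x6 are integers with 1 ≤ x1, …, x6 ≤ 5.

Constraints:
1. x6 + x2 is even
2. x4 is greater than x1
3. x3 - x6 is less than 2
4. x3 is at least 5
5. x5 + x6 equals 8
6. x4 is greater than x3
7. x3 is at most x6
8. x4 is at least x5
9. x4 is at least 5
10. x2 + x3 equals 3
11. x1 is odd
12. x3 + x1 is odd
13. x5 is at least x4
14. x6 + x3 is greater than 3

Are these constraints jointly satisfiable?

From constraints 9 and 13: x5 ≥ x4 ≥ 5. From constraints 4 and 7: x6 ≥ x3 ≥ 5. Hence x5 + x6 ≥ 10. But constraint 5 requires x5 + x6 = 8, and 8 < 10. Contradiction.

Unsatisfiable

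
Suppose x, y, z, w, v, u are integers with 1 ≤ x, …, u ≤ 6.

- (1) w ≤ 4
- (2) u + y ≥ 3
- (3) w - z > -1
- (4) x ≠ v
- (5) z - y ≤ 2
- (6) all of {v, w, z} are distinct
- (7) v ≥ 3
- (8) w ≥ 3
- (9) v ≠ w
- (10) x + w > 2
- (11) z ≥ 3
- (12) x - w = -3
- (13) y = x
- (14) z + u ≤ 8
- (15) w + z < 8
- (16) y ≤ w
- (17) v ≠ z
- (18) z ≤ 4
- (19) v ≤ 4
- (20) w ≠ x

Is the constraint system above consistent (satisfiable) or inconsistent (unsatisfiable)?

Constraints 1, 7, 8, 11, 18, and 19 confine each of v, w, z to the 2 values {3, 4}.
Constraint 6 requires all 3 of them to be distinct, but only 2 values are available — impossible by the pigeonhole principle.

Unsatisfiable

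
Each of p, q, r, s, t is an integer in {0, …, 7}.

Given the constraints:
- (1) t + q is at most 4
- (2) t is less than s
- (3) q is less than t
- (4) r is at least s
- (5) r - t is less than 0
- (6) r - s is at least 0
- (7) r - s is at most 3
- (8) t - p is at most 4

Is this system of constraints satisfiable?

Unsatisfiable

Constraints 2, 5, and 6 give s ≤ r, r < t, t < s. Chaining: s ≤ r < t < s, which forces s < s — impossible.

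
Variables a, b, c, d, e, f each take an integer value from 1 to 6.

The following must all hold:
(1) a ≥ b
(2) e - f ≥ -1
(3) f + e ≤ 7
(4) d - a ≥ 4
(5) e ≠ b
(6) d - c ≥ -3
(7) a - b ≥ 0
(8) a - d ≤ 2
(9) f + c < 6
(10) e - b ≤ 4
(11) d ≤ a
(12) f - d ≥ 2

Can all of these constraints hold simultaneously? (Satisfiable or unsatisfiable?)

Unsatisfiable

Constraints 2, 4, 7, 10, and 12 give b − e ≥ -4, e − f ≥ -1, f − d ≥ 2, d − a ≥ 4, a − b ≥ 0.
Adding all 5 inequalities: the left sides telescope to 0, and the right sides sum to (-4) + (-1) + 2 + 4 + 0 = 1. So 0 ≥ 1, which is false.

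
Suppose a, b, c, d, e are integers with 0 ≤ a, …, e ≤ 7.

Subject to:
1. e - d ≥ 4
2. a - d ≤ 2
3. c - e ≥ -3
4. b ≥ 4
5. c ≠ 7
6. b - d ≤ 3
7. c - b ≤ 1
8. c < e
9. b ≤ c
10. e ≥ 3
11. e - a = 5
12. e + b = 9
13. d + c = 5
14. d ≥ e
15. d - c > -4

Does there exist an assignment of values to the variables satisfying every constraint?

Unsatisfiable

From constraints 10 and 14: d ≥ e ≥ 3. From constraints 4 and 9: c ≥ b ≥ 4. Hence d + c ≥ 7. But constraint 13 requires d + c = 5, and 5 < 7. Contradiction.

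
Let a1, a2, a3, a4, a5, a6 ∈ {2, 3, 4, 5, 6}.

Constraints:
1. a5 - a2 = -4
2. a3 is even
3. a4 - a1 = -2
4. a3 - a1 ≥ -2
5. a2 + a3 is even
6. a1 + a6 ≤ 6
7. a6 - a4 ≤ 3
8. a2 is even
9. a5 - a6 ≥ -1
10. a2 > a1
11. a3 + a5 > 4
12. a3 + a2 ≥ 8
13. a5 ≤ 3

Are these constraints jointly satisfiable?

Satisfiable

Try a1 = 4, a2 = 6, a3 = 4, a4 = 2, a5 = 2, a6 = 2.
Check constraint 1: a5 - a2 = -4; constraint 3: a4 - a1 = -2. The remaining constraints are straightforward to verify.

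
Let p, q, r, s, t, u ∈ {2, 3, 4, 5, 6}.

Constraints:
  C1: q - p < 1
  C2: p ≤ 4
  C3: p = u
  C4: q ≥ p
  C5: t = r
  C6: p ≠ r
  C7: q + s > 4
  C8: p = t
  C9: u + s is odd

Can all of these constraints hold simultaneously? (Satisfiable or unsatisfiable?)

Unsatisfiable

From constraints 5 and 8, p = t = r, so p = r. But constraint 6 says p ≠ r. Contradiction.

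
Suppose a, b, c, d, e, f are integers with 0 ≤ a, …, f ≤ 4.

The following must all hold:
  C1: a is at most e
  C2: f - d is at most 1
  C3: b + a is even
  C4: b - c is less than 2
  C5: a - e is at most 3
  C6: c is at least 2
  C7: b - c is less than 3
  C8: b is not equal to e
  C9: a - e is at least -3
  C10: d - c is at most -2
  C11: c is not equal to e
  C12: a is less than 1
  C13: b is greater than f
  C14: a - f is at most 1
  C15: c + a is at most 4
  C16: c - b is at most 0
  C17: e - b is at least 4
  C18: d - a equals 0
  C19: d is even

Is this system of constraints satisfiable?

Unsatisfiable

Constraints 2, 9, 10, 14, 16, and 17 give b − c ≥ 0, c − d ≥ 2, d − f ≥ -1, f − a ≥ -1, a − e ≥ -3, e − b ≥ 4.
Adding all 6 inequalities: the left sides telescope to 0, and the right sides sum to 0 + 2 + (-1) + (-1) + (-3) + 4 = 1. So 0 ≥ 1, which is false.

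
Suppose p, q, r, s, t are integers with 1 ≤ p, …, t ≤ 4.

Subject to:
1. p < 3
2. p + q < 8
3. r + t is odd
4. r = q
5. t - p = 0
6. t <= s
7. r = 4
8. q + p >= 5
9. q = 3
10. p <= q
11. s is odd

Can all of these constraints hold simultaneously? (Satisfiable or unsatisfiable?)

Unsatisfiable

Constraint 7 fixes r = 4 and constraint 9 fixes q = 3, but constraint 4 requires r = q. Since 4 ≠ 3, contradiction.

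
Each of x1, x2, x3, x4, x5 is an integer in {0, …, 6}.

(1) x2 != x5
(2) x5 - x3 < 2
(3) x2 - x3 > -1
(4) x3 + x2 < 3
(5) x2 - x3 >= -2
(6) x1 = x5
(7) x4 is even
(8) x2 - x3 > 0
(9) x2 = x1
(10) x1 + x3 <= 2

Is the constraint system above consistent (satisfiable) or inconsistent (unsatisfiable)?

Unsatisfiable

From constraints 6 and 9, x2 = x1 = x5, so x2 = x5. But constraint 1 says x2 ≠ x5. Contradiction.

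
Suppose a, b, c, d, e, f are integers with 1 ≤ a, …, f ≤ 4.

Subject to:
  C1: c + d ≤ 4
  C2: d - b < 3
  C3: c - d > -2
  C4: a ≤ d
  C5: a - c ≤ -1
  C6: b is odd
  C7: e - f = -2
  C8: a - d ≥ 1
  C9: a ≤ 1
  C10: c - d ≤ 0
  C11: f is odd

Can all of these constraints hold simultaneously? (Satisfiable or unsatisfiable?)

Unsatisfiable

Constraints 5, 8, and 10 give c − a ≥ 1, a − d ≥ 1, d − c ≥ 0.
Adding all 3 inequalities: the left sides telescope to 0, and the right sides sum to 1 + 1 + 0 = 2. So 0 ≥ 2, which is false.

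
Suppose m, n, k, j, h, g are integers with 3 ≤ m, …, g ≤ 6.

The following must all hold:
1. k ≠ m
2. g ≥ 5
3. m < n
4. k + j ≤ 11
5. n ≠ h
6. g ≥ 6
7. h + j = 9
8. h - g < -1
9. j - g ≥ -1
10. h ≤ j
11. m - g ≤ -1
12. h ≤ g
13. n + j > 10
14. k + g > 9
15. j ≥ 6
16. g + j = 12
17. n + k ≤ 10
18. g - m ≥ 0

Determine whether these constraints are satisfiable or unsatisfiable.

One satisfying assignment is m = 3, n = 5, k = 4, j = 6, h = 3, g = 6.
For the less obvious constraints — constraint 4: k + j = 10; constraint 7: h + j = 9 — and the others hold by inspection.

Satisfiable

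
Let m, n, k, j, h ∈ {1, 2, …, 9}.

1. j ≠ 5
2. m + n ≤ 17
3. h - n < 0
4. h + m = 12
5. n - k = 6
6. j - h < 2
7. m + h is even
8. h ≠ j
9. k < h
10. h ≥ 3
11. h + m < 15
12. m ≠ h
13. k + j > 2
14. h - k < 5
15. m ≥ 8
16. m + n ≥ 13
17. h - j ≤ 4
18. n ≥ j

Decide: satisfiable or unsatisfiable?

The assignment m = 8, n = 7, k = 1, j = 3, h = 4 works:
  constraint 2 holds since m + n = 15.
  constraint 3 holds since h - n = -3.
  constraint 4 holds since h + m = 12.
The rest check out directly.

Satisfiable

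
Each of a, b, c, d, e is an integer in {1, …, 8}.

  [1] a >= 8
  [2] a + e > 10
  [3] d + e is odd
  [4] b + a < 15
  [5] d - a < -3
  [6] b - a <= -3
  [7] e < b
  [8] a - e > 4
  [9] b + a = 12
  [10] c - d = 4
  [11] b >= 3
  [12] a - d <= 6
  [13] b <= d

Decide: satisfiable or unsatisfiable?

Satisfiable

The assignment a = 8, b = 4, c = 8, d = 4, e = 3 works:
  constraint 2 holds since a + e = 11.
  constraint 4 holds since b + a = 12.
The rest check out directly.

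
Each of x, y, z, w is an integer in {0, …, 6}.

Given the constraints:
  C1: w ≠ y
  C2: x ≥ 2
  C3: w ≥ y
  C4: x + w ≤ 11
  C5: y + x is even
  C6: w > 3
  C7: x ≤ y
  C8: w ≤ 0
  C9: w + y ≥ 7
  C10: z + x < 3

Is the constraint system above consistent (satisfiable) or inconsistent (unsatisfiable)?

Unsatisfiable

From constraints 2 and 7: y ≥ x and x ≥ 2, so y ≥ 2. From constraints 3 and 8: y ≤ w and w ≤ 0, so y ≤ 0. But 0 < 2, so no value of y works.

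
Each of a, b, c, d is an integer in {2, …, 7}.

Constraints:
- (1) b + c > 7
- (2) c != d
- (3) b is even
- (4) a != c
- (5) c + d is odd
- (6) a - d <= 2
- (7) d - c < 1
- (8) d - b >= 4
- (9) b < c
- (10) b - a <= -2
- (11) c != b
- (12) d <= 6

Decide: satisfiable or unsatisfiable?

One satisfying assignment is a = 6, b = 2, c = 7, d = 6.
For the less obvious constraints — constraint 1: b + c = 9; constraint 6: a - d = 0; constraint 7: d - c = -1 — and the others hold by inspection.

Satisfiable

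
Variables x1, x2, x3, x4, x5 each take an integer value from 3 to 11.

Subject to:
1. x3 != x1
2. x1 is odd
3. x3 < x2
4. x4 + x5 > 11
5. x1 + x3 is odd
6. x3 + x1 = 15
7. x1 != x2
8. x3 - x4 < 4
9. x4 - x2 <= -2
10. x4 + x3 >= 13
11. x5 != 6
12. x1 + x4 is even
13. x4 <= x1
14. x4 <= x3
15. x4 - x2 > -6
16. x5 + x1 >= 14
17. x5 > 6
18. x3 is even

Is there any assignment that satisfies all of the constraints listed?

The assignment x1 = 7, x2 = 10, x3 = 8, x4 = 5, x5 = 9 works:
  constraint 4 holds since x4 + x5 = 14.
  constraint 6 holds since x3 + x1 = 15.
The rest check out directly.

Satisfiable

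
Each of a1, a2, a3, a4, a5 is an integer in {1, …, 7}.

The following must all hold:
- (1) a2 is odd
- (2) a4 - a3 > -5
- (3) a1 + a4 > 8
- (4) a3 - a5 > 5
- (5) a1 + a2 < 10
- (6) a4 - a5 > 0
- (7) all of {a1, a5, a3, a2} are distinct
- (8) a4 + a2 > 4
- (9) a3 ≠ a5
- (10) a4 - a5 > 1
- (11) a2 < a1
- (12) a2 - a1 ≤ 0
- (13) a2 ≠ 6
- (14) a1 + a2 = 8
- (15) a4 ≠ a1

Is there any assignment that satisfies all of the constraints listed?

Satisfiable

The assignment a1 = 5, a2 = 3, a3 = 7, a4 = 4, a5 = 1 works:
  constraint 2 holds since a4 - a3 = -3.
  constraint 3 holds since a1 + a4 = 9.
The rest check out directly.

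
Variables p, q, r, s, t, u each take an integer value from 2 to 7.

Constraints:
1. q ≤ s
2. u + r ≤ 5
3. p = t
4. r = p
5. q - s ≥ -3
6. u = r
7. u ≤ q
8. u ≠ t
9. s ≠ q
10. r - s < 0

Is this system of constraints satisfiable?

From constraints 3, 4, and 6, u = r = p = t, so u = t. But constraint 8 says u ≠ t. Contradiction.

Unsatisfiable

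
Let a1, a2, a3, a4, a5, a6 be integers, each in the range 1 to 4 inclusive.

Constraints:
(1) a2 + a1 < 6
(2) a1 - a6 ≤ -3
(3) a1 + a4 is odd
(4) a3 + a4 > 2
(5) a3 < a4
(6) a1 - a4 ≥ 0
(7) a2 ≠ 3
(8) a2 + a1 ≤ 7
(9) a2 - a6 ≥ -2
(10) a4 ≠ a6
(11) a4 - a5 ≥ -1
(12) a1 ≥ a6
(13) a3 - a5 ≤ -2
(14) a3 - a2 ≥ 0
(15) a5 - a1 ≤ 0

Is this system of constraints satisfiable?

Constraints 2, 6, 9, 11, 13, and 14 give a1 − a4 ≥ 0, a4 − a5 ≥ -1, a5 − a3 ≥ 2, a3 − a2 ≥ 0, a2 − a6 ≥ -2, a6 − a1 ≥ 3.
Adding all 6 inequalities: the left sides telescope to 0, and the right sides sum to 0 + (-1) + 2 + 0 + (-2) + 3 = 2. So 0 ≥ 2, which is false.

Unsatisfiable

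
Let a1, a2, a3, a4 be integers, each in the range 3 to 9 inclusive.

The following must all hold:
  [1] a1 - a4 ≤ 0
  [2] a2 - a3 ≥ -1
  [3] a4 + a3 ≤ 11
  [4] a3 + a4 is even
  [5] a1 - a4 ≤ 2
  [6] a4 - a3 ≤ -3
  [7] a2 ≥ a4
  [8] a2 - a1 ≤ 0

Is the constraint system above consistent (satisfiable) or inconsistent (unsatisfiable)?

Unsatisfiable

Constraints 1, 2, 6, and 8 give a3 − a4 ≥ 3, a4 − a1 ≥ 0, a1 − a2 ≥ 0, a2 − a3 ≥ -1.
Adding all 4 inequalities: the left sides telescope to 0, and the right sides sum to 3 + 0 + 0 + (-1) = 2. So 0 ≥ 2, which is false.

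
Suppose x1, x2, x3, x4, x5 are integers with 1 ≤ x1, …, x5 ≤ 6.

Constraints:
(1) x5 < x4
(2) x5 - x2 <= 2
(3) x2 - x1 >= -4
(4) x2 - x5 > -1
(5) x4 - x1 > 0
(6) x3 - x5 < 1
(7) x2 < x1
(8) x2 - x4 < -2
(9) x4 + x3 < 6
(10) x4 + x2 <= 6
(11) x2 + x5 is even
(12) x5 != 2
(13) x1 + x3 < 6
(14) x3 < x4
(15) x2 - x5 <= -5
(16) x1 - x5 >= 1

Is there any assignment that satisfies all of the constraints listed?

Constraints 3, 15, and 16 give x2 − x1 ≥ -4, x1 − x5 ≥ 1, x5 − x2 ≥ 5.
Adding all 3 inequalities: the left sides telescope to 0, and the right sides sum to (-4) + 1 + 5 = 2. So 0 ≥ 2, which is false.

Unsatisfiable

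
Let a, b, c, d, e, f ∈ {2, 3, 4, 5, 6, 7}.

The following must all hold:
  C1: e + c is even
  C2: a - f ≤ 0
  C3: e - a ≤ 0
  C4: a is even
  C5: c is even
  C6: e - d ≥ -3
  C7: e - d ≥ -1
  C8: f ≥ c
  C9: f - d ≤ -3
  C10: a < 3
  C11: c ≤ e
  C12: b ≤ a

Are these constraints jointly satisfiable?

Constraints 2, 3, 7, and 9 give f − a ≥ 0, a − e ≥ 0, e − d ≥ -1, d − f ≥ 3.
Adding all 4 inequalities: the left sides telescope to 0, and the right sides sum to 0 + 0 + (-1) + 3 = 2. So 0 ≥ 2, which is false.

Unsatisfiable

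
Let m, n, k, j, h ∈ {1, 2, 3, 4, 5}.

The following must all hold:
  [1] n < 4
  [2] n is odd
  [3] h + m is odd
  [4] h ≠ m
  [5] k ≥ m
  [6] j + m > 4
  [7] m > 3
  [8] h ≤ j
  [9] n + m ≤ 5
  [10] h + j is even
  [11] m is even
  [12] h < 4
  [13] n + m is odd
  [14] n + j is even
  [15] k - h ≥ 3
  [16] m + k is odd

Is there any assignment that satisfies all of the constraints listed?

Try m = 4, n = 1, k = 5, j = 1, h = 1.
Check constraint 6: j + m = 5; constraint 9: n + m = 5; constraint 15: k - h = 4. The remaining constraints are straightforward to verify.

Satisfiable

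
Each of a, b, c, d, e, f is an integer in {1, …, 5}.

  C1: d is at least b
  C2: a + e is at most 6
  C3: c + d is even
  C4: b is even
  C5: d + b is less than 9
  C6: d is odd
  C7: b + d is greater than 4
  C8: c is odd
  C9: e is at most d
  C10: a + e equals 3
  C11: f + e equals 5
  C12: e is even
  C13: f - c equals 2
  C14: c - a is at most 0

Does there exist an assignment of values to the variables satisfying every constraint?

Take a = 1, b = 2, c = 1, d = 5, e = 2, f = 3. Then constraint 2: a + e = 3; constraint 5: d + b = 7, and every other listed constraint is also met.

Satisfiable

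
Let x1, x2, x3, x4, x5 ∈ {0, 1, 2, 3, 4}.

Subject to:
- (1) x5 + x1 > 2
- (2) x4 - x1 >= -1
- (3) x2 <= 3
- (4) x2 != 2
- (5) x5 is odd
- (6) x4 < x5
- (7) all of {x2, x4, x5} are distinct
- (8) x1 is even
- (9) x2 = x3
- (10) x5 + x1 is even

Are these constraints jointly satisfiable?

Unsatisfiable

Constraint 5 makes x5 odd and constraint 8 makes x1 even, so x5 + x1 must be odd. Constraint 10 says x5 + x1 is even — contradiction.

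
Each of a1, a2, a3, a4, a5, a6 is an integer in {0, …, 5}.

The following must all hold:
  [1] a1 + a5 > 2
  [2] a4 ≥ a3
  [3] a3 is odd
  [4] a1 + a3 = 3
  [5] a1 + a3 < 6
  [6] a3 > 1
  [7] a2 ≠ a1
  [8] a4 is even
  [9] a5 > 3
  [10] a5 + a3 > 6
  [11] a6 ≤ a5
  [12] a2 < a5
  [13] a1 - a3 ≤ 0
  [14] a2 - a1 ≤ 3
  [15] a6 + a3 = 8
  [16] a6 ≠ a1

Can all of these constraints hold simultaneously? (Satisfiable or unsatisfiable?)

Setting (a1, a2, a3, a4, a5, a6) = (0, 1, 3, 4, 5, 5) satisfies everything: constraint 1: a1 + a5 = 5; constraint 4: a1 + a3 = 3, and the others follow.

Satisfiable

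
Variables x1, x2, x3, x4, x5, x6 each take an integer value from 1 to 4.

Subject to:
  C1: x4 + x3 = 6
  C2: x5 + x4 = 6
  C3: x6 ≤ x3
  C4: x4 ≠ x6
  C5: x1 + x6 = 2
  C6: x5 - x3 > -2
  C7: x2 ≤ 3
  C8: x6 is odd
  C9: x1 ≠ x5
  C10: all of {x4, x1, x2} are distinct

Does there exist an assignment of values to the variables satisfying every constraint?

The assignment x1 = 1, x2 = 2, x3 = 2, x4 = 4, x5 = 2, x6 = 1 works:
  constraint 1 holds since x4 + x3 = 6.
  constraint 2 holds since x5 + x4 = 6.
  constraint 5 holds since x1 + x6 = 2.
The rest check out directly.

Satisfiable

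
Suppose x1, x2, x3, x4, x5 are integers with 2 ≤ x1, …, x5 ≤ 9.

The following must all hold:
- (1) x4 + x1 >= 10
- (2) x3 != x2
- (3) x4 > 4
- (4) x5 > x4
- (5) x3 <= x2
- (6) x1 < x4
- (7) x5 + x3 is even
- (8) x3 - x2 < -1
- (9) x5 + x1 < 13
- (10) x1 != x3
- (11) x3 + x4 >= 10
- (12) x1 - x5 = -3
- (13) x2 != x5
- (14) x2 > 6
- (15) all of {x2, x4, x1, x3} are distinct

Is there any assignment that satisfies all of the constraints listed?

Satisfiable

Setting (x1, x2, x3, x4, x5) = (4, 8, 5, 6, 7) satisfies everything: constraint 1: x4 + x1 = 10; constraint 8: x3 - x2 = -3, and the others follow.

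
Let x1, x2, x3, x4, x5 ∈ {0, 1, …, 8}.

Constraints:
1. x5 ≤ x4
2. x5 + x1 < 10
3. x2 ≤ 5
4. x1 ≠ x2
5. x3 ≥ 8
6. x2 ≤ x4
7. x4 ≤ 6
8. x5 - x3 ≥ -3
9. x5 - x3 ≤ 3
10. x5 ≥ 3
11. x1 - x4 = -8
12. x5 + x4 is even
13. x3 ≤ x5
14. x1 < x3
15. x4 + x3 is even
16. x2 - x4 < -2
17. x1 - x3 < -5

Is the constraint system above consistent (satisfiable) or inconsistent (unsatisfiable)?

Unsatisfiable

From constraints 5 and 13: x5 ≥ x3 and x3 ≥ 8, so x5 ≥ 8. From constraints 1 and 7: x5 ≤ x4 and x4 ≤ 6, so x5 ≤ 6. But 6 < 8, so no value of x5 works.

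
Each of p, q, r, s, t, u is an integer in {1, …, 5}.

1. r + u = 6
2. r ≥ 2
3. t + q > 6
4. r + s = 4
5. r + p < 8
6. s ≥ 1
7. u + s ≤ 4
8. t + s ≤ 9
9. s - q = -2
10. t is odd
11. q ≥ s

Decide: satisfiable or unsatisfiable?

Take p = 3, q = 3, r = 3, s = 1, t = 5, u = 3. Then constraint 1: r + u = 6; constraint 3: t + q = 8; constraint 4: r + s = 4, and every other listed constraint is also met.

Satisfiable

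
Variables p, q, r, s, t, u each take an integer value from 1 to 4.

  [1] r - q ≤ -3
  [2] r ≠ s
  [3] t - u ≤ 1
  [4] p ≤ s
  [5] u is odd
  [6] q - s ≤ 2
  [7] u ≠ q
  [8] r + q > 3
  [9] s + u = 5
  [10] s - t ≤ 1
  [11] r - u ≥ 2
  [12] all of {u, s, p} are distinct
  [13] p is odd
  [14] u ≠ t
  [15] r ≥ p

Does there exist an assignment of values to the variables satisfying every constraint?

Constraints 1, 3, 6, 10, and 11 give r − u ≥ 2, u − t ≥ -1, t − s ≥ -1, s − q ≥ -2, q − r ≥ 3.
Adding all 5 inequalities: the left sides telescope to 0, and the right sides sum to 2 + (-1) + (-1) + (-2) + 3 = 1. So 0 ≥ 1, which is false.

Unsatisfiable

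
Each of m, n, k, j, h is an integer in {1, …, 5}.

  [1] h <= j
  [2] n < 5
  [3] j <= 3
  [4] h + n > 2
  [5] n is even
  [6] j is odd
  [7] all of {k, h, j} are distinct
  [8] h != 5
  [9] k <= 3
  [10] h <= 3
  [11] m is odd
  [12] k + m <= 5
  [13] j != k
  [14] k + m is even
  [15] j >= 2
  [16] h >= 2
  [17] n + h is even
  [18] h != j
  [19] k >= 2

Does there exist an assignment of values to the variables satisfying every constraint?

Unsatisfiable

Constraints 3, 9, 10, 15, 16, and 19 confine each of k, h, j to the 2 values {2, 3}.
Constraint 7 requires all 3 of them to be distinct, but only 2 values are available — impossible by the pigeonhole principle.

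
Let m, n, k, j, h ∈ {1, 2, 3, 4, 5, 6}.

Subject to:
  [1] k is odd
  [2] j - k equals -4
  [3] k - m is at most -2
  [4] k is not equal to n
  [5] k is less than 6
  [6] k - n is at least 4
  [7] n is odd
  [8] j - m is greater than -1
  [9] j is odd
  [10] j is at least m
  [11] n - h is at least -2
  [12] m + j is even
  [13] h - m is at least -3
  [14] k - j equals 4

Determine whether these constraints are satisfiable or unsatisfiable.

Unsatisfiable

Constraints 3, 6, 11, and 13 give k − n ≥ 4, n − h ≥ -2, h − m ≥ -3, m − k ≥ 2.
Adding all 4 inequalities: the left sides telescope to 0, and the right sides sum to 4 + (-2) + (-3) + 2 = 1. So 0 ≥ 1, which is false.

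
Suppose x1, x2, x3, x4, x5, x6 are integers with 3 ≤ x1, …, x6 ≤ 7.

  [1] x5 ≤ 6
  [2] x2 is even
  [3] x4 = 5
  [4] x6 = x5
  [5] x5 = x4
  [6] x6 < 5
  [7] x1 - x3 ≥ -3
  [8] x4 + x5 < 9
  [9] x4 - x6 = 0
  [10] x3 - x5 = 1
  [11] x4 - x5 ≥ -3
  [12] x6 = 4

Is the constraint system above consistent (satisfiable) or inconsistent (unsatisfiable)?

Constraint 12 fixes x6 = 4 and constraint 3 fixes x4 = 5. Constraints 4 and 5 give x6 = x5 = x4, so x6 = x4. But 4 ≠ 5 — contradiction.

Unsatisfiable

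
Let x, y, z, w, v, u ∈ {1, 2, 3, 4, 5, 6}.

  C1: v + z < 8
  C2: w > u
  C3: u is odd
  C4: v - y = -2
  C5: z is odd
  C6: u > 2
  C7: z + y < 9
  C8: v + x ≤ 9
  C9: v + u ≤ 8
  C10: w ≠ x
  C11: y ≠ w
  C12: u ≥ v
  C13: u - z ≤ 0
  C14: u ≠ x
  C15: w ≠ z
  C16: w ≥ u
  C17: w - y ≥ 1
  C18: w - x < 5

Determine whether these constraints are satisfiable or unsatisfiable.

Satisfiable

Setting (x, y, z, w, v, u) = (4, 4, 3, 6, 2, 3) satisfies everything: constraint 1: v + z = 5; constraint 4: v - y = -2, and the others follow.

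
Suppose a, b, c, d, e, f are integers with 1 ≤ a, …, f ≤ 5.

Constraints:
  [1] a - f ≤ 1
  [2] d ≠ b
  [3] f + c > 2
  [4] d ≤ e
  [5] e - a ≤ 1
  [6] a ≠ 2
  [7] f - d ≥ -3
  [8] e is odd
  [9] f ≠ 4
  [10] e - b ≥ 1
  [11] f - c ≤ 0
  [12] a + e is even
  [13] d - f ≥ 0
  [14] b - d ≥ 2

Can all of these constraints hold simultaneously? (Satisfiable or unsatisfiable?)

Unsatisfiable

Constraints 1, 5, 10, 13, and 14 give e − b ≥ 1, b − d ≥ 2, d − f ≥ 0, f − a ≥ -1, a − e ≥ -1.
Adding all 5 inequalities: the left sides telescope to 0, and the right sides sum to 1 + 2 + 0 + (-1) + (-1) = 1. So 0 ≥ 1, which is false.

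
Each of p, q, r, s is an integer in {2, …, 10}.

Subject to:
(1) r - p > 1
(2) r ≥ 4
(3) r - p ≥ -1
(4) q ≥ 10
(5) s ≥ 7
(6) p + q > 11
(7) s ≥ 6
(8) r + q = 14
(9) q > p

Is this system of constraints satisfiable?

One satisfying assignment is p = 2, q = 10, r = 4, s = 7.
For the less obvious constraints — constraint 1: r - p = 2; constraint 3: r - p = 2 — and the others hold by inspection.

Satisfiable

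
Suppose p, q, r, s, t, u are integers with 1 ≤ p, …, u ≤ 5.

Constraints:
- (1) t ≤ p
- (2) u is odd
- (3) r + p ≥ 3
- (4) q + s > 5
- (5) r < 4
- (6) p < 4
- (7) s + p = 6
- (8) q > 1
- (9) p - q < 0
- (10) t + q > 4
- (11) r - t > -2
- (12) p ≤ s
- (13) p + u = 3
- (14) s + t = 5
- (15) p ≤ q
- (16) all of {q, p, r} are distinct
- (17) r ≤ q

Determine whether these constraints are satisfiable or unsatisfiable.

Satisfiable

Setting (p, q, r, s, t, u) = (2, 4, 1, 4, 1, 1) satisfies everything: constraint 3: r + p = 3; constraint 4: q + s = 8; constraint 7: s + p = 6, and the others follow.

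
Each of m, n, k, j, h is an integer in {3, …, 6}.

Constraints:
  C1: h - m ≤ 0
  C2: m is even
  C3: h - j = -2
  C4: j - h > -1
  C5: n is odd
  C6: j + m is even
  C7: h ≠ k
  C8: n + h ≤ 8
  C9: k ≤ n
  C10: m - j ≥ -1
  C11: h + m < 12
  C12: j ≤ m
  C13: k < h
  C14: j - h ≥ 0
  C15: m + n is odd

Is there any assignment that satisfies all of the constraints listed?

Satisfiable

Try m = 6, n = 3, k = 3, j = 6, h = 4.
Check constraint 1: h - m = -2; constraint 3: h - j = -2. The remaining constraints are straightforward to verify.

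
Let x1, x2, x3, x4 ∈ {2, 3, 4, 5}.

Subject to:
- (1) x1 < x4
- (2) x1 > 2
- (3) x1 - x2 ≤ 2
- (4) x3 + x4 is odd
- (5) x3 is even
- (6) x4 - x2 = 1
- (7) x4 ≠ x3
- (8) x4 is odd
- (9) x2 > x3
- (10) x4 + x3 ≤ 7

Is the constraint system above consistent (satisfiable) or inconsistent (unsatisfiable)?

Setting (x1, x2, x3, x4) = (4, 4, 2, 5) satisfies everything: constraint 3: x1 - x2 = 0; constraint 6: x4 - x2 = 1, and the others follow.

Satisfiable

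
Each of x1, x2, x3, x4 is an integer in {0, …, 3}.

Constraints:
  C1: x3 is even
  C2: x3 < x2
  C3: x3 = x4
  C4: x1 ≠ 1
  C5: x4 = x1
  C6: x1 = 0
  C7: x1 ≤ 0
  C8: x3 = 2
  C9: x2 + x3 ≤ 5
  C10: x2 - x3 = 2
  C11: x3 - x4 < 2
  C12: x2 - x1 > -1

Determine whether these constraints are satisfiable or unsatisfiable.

Unsatisfiable

Constraint 8 fixes x3 = 2 and constraint 6 fixes x1 = 0. Constraints 3 and 5 give x3 = x4 = x1, so x3 = x1. But 2 ≠ 0 — contradiction.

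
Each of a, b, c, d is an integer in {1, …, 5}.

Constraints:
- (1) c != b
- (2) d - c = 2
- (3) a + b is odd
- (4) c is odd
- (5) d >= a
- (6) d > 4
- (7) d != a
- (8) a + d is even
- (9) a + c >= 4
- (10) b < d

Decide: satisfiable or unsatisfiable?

Satisfiable

The assignment a = 3, b = 2, c = 3, d = 5 works:
  constraint 2 holds since d - c = 2.
  constraint 3 holds since a + b = 5 is odd.
  constraint 9 holds since a + c = 6.
The rest check out directly.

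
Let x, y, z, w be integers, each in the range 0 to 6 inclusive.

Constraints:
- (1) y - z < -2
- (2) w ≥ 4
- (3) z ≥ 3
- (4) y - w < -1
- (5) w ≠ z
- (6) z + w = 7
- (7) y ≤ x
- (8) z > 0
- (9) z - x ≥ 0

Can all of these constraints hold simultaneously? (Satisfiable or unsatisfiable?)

Satisfiable

Try x = 3, y = 0, z = 3, w = 4.
Check constraint 1: y - z = -3; constraint 4: y - w = -4. The remaining constraints are straightforward to verify.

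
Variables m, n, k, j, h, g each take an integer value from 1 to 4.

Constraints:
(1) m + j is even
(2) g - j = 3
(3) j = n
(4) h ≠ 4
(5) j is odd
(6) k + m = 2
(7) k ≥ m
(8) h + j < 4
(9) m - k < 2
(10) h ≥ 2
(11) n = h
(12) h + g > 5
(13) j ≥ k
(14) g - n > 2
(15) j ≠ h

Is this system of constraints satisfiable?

Unsatisfiable

From constraints 3 and 11, j = n = h, so j = h. But constraint 15 says j ≠ h. Contradiction.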